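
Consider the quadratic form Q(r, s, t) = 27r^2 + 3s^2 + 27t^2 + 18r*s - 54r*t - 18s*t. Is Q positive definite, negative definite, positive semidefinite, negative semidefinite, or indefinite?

positive semidefinite

The associated matrix is A = [[27, 9, -27], [9, 3, -9], [-27, -9, 27]].
Congruent diagonalization of A (simultaneous row and column reduction) yields pivots 27, 0, 0.
Counting signs: 1 positive, 2 zero.
Hence Q is positive semidefinite.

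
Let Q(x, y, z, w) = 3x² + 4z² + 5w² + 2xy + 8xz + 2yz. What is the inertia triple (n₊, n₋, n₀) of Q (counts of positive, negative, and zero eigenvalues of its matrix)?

(2, 2, 0)

Write A = [[3, 1, 4, 0], [1, 0, 1, 0], [4, 1, 4, 0], [0, 0, 0, 5]].
Applying the same elementary operations to the rows and columns of A produces a congruent diagonal matrix with entries 3, -1/3, -1, 5.
That gives 2 positive, 2 negative pivots.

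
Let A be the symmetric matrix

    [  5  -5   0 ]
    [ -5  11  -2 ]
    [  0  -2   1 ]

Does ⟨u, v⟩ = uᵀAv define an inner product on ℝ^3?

Congruent diagonalization of A (simultaneous row and column reduction) yields pivots 5, 6, 1/3.
So there are 3 positive pivots.
Hence Q is positive definite.
⟨·,·⟩ is an inner product exactly when A is positive definite.

yes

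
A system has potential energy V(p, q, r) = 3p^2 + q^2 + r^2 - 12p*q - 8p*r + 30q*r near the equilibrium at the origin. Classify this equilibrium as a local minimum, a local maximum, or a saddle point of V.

saddle point

The Hessian at the origin is H = [[6, -12, -8], [-12, 2, 30], [-8, 30, 2]].
Applying the same elementary operations to the rows and columns of H produces a congruent diagonal matrix with entries 6, -22, 8/33.
Counting signs: 2 positive, 1 negative.
H is indefinite, so the origin is a saddle point.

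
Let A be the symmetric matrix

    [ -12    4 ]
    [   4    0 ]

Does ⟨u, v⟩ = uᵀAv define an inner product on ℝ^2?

For the 2×2 matrix [[-12, 4], [4, 0]]: det = -12·0 − (4)² = -16, trace = -12.
det < 0 so the eigenvalues have opposite signs; the form is indefinite.
⟨·,·⟩ is an inner product exactly when A is positive definite.

no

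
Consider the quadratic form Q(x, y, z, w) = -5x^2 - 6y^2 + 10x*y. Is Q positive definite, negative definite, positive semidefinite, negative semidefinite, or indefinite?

The symmetric matrix is A = [[-5, 5, 0, 0], [5, -6, 0, 0], [0, 0, 0, 0], [0, 0, 0, 0]].
Congruent diagonalization of A (simultaneous row and column reduction) yields pivots -5, -1, 0, 0.
Counting signs: 2 negative, 2 zero.
Hence Q is negative semidefinite.

negative semidefinite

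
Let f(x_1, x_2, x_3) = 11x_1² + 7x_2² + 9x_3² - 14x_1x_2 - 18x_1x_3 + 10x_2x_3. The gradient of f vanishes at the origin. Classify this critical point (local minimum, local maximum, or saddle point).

local minimum

The Hessian at the origin is H = [[22, -14, -18], [-14, 14, 10], [-18, 10, 18]].
Congruent diagonalization of H (simultaneous row and column reduction) yields pivots 22, 56/11, 20/7.
That gives 3 positive pivots.
H is positive definite, so the origin is a strict local minimum.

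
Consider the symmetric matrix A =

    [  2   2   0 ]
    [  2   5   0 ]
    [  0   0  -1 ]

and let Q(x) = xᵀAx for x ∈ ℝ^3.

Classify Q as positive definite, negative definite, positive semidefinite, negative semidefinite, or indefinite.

Symmetric row and column elimination reduces A to a congruent diagonal form with pivots 2, 3, -1.
That gives 2 positive, 1 negative pivots.
Hence Q is indefinite.

indefinite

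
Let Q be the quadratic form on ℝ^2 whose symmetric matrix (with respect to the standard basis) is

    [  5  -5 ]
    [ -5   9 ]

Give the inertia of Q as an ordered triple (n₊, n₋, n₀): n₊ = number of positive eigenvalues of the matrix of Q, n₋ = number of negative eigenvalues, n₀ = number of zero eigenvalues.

(2, 0, 0)

Congruent diagonalization of A (simultaneous row and column reduction) yields pivots 5, 4.
That gives 2 positive pivots.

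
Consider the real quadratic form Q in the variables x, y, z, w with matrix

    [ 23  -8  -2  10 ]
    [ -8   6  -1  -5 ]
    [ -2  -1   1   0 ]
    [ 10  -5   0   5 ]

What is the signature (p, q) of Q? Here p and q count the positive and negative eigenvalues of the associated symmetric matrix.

(2, 1)

Congruent diagonalization of A (simultaneous row and column reduction) yields pivots 23, 74/23, -5/74, 0.
Counting signs: 2 positive, 1 negative, 1 zero.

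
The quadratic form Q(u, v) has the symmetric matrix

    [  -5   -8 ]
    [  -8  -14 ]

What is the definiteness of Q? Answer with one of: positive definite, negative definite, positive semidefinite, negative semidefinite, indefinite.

negative definite

An LDLᵀ factorisation of A has diagonal entries -5, -6/5.
That gives 2 negative pivots.
Hence Q is negative definite.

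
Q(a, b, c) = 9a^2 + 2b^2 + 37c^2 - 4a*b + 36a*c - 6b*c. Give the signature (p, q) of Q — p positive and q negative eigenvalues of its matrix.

The symmetric matrix is A = [[9, -2, 18], [-2, 2, -3], [18, -3, 37]].
Applying the same elementary operations to the rows and columns of A produces a congruent diagonal matrix with entries 9, 14/9, 5/14.
That gives 3 positive pivots.

(3, 0)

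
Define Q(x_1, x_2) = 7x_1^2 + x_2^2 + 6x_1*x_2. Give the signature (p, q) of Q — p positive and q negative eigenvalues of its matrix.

(1, 1)

The symmetric matrix is A = [[7, 3], [3, 1]].
Row-reducing A symmetrically gives the diagonal entries 7, -2/7.
So there are 1 positive, 1 negative pivots.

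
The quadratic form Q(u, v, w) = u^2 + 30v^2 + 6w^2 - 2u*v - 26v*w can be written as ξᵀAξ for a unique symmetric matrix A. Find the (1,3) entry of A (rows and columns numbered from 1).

The coefficient of u·w in Q is 0. For a symmetric A this equals A[1,3] + A[3,1] = 2·A[1,3].
So A[1,3] = 0/2 = 0.

0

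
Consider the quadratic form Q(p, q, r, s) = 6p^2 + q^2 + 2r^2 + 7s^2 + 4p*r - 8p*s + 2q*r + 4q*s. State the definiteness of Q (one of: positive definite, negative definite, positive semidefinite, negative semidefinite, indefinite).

indefinite

The associated matrix is A = [[6, 0, 2, -4], [0, 1, 1, 2], [2, 1, 2, 0], [-4, 2, 0, 7]].
Symmetric row and column elimination reduces A to a congruent diagonal form with pivots 6, 1, 1/3, -1.
So there are 3 positive, 1 negative pivots.
Hence Q is indefinite.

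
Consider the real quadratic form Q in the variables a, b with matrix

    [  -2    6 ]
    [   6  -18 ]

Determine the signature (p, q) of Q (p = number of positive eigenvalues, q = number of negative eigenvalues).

Congruent diagonalization of A (simultaneous row and column reduction) yields pivots -2, 0.
So there are 1 negative, 1 zero pivots.

(0, 1)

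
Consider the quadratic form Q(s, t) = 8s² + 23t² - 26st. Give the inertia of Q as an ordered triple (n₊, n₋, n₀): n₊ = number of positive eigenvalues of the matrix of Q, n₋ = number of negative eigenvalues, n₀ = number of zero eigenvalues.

(2, 0, 0)

The associated matrix is A = [[8, -13], [-13, 23]].
Row-reducing A symmetrically gives the diagonal entries 8, 15/8.
Counting signs: 2 positive.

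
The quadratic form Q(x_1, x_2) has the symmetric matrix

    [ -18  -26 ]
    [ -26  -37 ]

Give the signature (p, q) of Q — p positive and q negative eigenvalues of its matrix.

Row-reducing A symmetrically gives the diagonal entries -18, 5/9.
Counting signs: 1 positive, 1 negative.

(1, 1)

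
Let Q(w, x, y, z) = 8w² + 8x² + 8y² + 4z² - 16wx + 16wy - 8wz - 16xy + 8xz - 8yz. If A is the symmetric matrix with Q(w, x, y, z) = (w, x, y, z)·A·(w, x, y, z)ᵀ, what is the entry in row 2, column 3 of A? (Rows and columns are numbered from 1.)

The coefficient of x·y in Q is -16. For a symmetric A this equals A[2,3] + A[3,2] = 2·A[2,3].
So A[2,3] = -16/2 = -8.

-8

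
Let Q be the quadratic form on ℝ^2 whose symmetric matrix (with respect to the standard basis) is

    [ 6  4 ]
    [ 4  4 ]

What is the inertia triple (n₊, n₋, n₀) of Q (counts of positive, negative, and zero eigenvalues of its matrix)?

Symmetric row and column elimination reduces A to a congruent diagonal form with pivots 6, 4/3.
Counting signs: 2 positive.

(2, 0, 0)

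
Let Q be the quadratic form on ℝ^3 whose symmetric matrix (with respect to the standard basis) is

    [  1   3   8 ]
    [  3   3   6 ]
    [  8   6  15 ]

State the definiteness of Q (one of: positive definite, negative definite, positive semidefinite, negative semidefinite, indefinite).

indefinite

Symmetric row and column elimination reduces A to a congruent diagonal form with pivots 1, -6, 5.
That gives 2 positive, 1 negative pivots.
Hence Q is indefinite.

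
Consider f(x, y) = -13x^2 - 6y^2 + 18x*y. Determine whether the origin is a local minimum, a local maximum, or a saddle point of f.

The Hessian at the origin is H = [[-26, 18], [18, -12]].
det H = -26·-12 − (18)² = -12 < 0, so H is indefinite.
Therefore the origin is a saddle point.

saddle point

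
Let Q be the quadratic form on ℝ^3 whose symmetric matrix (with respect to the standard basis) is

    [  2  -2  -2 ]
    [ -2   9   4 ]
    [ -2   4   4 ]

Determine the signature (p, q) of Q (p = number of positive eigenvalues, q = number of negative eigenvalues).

An LDLᵀ factorisation of A has diagonal entries 2, 7, 10/7.
So there are 3 positive pivots.

(3, 0)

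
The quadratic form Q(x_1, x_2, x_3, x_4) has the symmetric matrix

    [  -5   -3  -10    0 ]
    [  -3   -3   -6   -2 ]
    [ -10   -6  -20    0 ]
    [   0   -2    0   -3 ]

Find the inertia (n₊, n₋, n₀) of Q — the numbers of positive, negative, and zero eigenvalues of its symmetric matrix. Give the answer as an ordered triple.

(1, 2, 1)

Congruent diagonalization of A (simultaneous row and column reduction) yields pivots -5, -6/5, 0, 1/3.
That gives 1 positive, 2 negative, 1 zero pivots.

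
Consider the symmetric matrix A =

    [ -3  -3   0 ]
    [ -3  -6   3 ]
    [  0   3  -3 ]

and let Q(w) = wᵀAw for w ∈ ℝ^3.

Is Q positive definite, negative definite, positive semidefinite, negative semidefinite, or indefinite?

Applying the same elementary operations to the rows and columns of A produces a congruent diagonal matrix with entries -3, -3, 0.
Counting signs: 2 negative, 1 zero.
Hence Q is negative semidefinite.

negative semidefinite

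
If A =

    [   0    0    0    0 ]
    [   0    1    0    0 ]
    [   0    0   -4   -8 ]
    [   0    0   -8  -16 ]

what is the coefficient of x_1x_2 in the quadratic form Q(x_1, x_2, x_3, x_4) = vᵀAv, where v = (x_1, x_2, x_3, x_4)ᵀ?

0

The coefficient of x_1x_2 is A[1,2] + A[2,1] = 2·0 = 0.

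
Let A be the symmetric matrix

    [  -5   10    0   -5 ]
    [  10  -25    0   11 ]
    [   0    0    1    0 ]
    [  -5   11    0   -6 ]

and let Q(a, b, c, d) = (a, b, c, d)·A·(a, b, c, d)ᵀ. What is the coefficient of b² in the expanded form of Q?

The coefficient of b² is the diagonal entry A[2,2] = -25.

-25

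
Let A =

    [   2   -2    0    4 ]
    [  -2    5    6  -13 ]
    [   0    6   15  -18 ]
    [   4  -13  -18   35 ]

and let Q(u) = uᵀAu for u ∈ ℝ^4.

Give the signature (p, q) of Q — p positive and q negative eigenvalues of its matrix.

(3, 0)

Symmetric row and column elimination reduces A to a congruent diagonal form with pivots 2, 3, 3, 0.
So there are 3 positive, 1 zero pivots.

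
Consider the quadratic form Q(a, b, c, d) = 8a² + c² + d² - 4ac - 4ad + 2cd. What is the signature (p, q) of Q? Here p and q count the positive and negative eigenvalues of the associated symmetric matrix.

Write A = [[8, 0, -2, -2], [0, 0, 0, 0], [-2, 0, 1, 1], [-2, 0, 1, 1]].
Row-reducing A symmetrically gives the diagonal entries 8, 0, 1/2, 0.
Counting signs: 2 positive, 2 zero.

(2, 0)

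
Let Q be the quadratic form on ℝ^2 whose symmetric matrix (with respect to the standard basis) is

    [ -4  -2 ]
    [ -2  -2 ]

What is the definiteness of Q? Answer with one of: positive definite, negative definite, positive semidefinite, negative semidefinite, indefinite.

negative definite

For the 2×2 matrix [[-4, -2], [-2, -2]]: det = -4·-2 − (-2)² = 4, trace = -6.
det > 0 so both eigenvalues share the sign of the trace; trace = -6 < 0 ⇒ both negative.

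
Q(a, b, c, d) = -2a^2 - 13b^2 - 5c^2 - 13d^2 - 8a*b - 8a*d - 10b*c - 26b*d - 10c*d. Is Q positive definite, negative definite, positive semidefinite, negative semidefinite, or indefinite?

The associated matrix is A = [[-2, -4, 0, -4], [-4, -13, -5, -13], [0, -5, -5, -5], [-4, -13, -5, -13]].
Row-reducing A symmetrically gives the diagonal entries -2, -5, 0, 0.
That gives 2 negative, 2 zero pivots.
Hence Q is negative semidefinite.

negative semidefinite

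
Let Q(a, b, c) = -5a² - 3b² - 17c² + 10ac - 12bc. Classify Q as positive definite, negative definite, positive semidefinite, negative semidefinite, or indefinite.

The associated matrix is A = [[-5, 0, 5], [0, -3, -6], [5, -6, -17]].
Applying the same elementary operations to the rows and columns of A produces a congruent diagonal matrix with entries -5, -3, 0.
Counting signs: 2 negative, 1 zero.
Hence Q is negative semidefinite.

negative semidefinite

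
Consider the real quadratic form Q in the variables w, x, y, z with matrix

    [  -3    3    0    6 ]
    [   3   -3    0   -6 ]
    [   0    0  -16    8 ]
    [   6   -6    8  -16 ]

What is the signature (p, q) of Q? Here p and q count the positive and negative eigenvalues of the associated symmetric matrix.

(0, 2)

Congruent diagonalization of A (simultaneous row and column reduction) yields pivots -3, 0, -16, 0.
Counting signs: 2 negative, 2 zero.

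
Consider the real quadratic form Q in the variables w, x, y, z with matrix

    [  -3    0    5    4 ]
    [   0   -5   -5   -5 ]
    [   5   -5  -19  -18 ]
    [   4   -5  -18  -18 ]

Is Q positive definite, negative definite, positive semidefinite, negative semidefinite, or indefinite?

negative definite

Congruent diagonalization of A (simultaneous row and column reduction) yields pivots -3, -5, -17/3, -10/17.
So there are 4 negative pivots.
Hence Q is negative definite.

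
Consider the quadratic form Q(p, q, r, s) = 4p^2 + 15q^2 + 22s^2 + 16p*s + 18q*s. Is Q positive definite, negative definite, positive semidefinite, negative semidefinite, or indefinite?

Write A = [[4, 0, 0, 8], [0, 15, 0, 9], [0, 0, 0, 0], [8, 9, 0, 22]].
Symmetric row and column elimination reduces A to a congruent diagonal form with pivots 4, 15, 0, 3/5.
Counting signs: 3 positive, 1 zero.
Hence Q is positive semidefinite.

positive semidefinite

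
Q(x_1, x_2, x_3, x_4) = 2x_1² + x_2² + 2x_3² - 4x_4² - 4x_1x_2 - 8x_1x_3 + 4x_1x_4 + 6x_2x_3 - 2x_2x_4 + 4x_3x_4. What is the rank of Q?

3

The symmetric matrix is A = [[2, -2, -4, 2], [-2, 1, 3, -1], [-4, 3, 2, 2], [2, -1, 2, -4]].
Applying the same elementary operations to the rows and columns of A produces a congruent diagonal matrix with entries 2, -1, -5, 0.
So there are 1 positive, 2 negative, 1 zero pivots.
The rank is the number of nonzero pivots: 3.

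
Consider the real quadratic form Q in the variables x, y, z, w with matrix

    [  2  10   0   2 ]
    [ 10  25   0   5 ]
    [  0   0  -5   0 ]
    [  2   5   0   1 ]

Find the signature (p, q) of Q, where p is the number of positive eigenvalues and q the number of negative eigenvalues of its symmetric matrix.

Symmetric row and column elimination reduces A to a congruent diagonal form with pivots 2, -25, -5, 0.
So there are 1 positive, 2 negative, 1 zero pivots.

(1, 2)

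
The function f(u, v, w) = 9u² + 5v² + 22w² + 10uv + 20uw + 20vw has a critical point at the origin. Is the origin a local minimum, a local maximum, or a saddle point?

The Hessian at the origin is H = [[18, 10, 20], [10, 10, 20], [20, 20, 44]].
Congruent diagonalization of H (simultaneous row and column reduction) yields pivots 18, 40/9, 4.
So there are 3 positive pivots.
H is positive definite, so the origin is a strict local minimum.

local minimum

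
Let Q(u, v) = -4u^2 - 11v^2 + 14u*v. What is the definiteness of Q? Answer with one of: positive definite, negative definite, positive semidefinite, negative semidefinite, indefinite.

indefinite

The symmetric matrix of Q is [[-4, 7], [7, -11]].
For the 2×2 matrix [[-4, 7], [7, -11]]: det = -4·-11 − (7)² = -5, trace = -15.
det < 0 so the eigenvalues have opposite signs; the form is indefinite.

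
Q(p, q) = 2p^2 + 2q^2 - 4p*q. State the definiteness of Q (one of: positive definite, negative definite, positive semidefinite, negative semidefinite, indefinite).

Write A = [[2, -2], [-2, 2]].
Row-reducing A symmetrically gives the diagonal entries 2, 0.
Counting signs: 1 positive, 1 zero.
Hence Q is positive semidefinite.

positive semidefinite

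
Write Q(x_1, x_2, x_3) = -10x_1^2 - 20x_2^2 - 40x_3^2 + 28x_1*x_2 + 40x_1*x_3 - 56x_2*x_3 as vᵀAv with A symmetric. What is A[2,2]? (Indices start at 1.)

The coefficient of x_2^2 in Q is -20, and that is exactly A[2,2].

-20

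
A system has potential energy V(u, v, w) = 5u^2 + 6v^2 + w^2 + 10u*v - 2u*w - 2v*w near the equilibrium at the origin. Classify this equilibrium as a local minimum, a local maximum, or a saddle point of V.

The Hessian at the origin is H = [[10, 10, -2], [10, 12, -2], [-2, -2, 2]].
Congruent diagonalization of H (simultaneous row and column reduction) yields pivots 10, 2, 8/5.
Counting signs: 3 positive.
H is positive definite, so the origin is a strict local minimum.

local minimum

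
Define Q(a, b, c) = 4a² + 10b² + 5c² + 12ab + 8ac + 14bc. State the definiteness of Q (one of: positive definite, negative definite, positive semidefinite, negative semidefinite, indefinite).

Write A = [[4, 6, 4], [6, 10, 7], [4, 7, 5]].
Congruent diagonalization of A (simultaneous row and column reduction) yields pivots 4, 1, 0.
So there are 2 positive, 1 zero pivots.
Hence Q is positive semidefinite.

positive semidefinite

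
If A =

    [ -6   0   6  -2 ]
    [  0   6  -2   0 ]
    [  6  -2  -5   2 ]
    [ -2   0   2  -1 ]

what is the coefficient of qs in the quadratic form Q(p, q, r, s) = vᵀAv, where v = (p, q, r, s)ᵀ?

The coefficient of qs is A[2,4] + A[4,2] = 2·0 = 0.

0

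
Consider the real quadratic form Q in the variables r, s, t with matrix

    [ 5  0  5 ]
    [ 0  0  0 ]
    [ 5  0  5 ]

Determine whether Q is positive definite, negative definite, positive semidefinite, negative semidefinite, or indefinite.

Symmetric row and column elimination reduces A to a congruent diagonal form with pivots 5, 0, 0.
That gives 1 positive, 2 zero pivots.
Hence Q is positive semidefinite.

positive semidefinite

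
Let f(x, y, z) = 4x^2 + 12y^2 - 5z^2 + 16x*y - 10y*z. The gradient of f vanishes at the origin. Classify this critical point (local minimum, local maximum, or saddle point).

saddle point

The Hessian at the origin is H = [[8, 16, 0], [16, 24, -10], [0, -10, -10]].
An LDLᵀ factorisation of H has diagonal entries 8, -8, 5/2.
That gives 2 positive, 1 negative pivots.
H is indefinite, so the origin is a saddle point.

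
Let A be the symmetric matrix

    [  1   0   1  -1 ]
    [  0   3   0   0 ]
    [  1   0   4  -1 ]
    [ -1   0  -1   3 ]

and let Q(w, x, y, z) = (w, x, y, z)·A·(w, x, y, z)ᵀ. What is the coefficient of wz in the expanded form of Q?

-2

The coefficient of wz is A[1,4] + A[4,1] = 2·(-1) = -2.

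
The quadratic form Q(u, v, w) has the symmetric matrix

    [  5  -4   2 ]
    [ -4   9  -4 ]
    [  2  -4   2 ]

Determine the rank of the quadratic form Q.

An LDLᵀ factorisation of A has diagonal entries 5, 29/5, 6/29.
That gives 3 positive pivots.
The rank is the number of nonzero pivots: 3.

3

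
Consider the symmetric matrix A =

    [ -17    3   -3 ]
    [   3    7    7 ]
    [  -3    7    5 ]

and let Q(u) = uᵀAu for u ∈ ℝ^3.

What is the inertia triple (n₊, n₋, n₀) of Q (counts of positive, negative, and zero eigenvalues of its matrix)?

(1, 2, 0)

Applying the same elementary operations to the rows and columns of A produces a congruent diagonal matrix with entries -17, 128/17, -1/32.
That gives 1 positive, 2 negative pivots.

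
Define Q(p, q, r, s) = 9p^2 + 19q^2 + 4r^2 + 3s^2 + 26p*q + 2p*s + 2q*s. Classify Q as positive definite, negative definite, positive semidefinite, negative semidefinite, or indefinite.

The symmetric matrix of Q is A = [[9, 13, 0, 1], [13, 19, 0, 1], [0, 0, 4, 0], [1, 1, 0, 3]].
Leading principal minors: Δ_1 = 9, Δ_2 = 2, Δ_3 = 8, Δ_4 = 16.
All leading principal minors are positive, so by Sylvester's criterion Q is positive definite.

positive definite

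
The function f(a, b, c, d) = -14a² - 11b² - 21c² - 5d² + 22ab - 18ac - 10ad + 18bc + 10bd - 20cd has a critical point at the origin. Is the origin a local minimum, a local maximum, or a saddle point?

local maximum

The Hessian at the origin is H = [[-28, 22, -18, -10], [22, -22, 18, 10], [-18, 18, -42, -20], [-10, 10, -20, -10]].
Congruent diagonalization of H (simultaneous row and column reduction) yields pivots -28, -33/7, -300/11, -1/3.
Counting signs: 4 negative.
H is negative definite, so the origin is a strict local maximum.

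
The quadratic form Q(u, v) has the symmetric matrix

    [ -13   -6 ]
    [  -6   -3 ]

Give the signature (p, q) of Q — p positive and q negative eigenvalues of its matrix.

(0, 2)

Applying the same elementary operations to the rows and columns of A produces a congruent diagonal matrix with entries -13, -3/13.
That gives 2 negative pivots.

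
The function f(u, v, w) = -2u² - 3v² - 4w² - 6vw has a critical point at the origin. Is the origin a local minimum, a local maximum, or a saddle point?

local maximum

The Hessian at the origin is H = [[-4, 0, 0], [0, -6, -6], [0, -6, -8]].
Symmetric row and column elimination reduces H to a congruent diagonal form with pivots -4, -6, -2.
So there are 3 negative pivots.
H is negative definite, so the origin is a strict local maximum.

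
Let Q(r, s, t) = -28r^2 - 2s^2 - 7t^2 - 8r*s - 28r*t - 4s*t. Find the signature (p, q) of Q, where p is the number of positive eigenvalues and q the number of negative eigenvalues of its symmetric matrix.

(0, 2)

The associated matrix is A = [[-28, -4, -14], [-4, -2, -2], [-14, -2, -7]].
Symmetric row and column elimination reduces A to a congruent diagonal form with pivots -28, -10/7, 0.
That gives 2 negative, 1 zero pivots.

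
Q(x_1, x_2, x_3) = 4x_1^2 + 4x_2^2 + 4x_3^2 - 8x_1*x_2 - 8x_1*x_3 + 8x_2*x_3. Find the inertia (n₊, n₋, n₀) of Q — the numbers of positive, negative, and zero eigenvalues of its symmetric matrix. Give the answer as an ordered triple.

The associated matrix is A = [[4, -4, -4], [-4, 4, 4], [-4, 4, 4]].
Applying the same elementary operations to the rows and columns of A produces a congruent diagonal matrix with entries 4, 0, 0.
So there are 1 positive, 2 zero pivots.

(1, 0, 2)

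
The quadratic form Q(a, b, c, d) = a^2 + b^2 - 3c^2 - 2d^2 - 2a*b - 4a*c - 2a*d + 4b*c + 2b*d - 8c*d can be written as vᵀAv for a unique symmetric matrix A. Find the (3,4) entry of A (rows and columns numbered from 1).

The coefficient of c·d in Q is -8. For a symmetric A this equals A[3,4] + A[4,3] = 2·A[3,4].
So A[3,4] = -8/2 = -4.

-4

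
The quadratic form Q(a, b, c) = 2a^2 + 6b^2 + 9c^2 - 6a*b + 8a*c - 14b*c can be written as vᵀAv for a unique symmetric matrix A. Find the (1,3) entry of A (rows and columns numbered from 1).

4

The coefficient of a·c in Q is 8. For a symmetric A this equals A[1,3] + A[3,1] = 2·A[1,3].
So A[1,3] = 8/2 = 4.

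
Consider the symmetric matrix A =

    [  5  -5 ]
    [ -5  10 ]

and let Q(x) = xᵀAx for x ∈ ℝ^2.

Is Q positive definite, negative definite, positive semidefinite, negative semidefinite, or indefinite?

positive definite

Leading principal minors: Δ_1 = 5, Δ_2 = 25.
All leading principal minors are positive, so by Sylvester's criterion Q is positive definite.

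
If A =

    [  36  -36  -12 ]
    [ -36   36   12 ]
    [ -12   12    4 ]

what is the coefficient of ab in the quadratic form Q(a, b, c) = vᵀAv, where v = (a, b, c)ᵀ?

The coefficient of ab is A[1,2] + A[2,1] = 2·(-36) = -72.

-72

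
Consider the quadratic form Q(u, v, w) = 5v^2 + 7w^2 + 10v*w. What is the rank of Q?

2

Write A = [[0, 0, 0], [0, 5, 5], [0, 5, 7]].
Row-reducing A symmetrically gives the diagonal entries 0, 5, 2.
So there are 2 positive, 1 zero pivots.
The rank is the number of nonzero pivots: 2.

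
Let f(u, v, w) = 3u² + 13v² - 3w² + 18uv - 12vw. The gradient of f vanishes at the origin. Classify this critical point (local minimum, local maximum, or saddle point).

The Hessian at the origin is H = [[6, 18, 0], [18, 26, -12], [0, -12, -6]].
Symmetric row and column elimination reduces H to a congruent diagonal form with pivots 6, -28, -6/7.
That gives 1 positive, 2 negative pivots.
H is indefinite, so the origin is a saddle point.

saddle point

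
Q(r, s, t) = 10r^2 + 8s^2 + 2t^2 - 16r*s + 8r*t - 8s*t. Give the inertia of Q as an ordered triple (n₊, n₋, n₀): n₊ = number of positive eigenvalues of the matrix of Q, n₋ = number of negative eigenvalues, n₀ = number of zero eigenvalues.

Write A = [[10, -8, 4], [-8, 8, -4], [4, -4, 2]].
Row-reducing A symmetrically gives the diagonal entries 10, 8/5, 0.
Counting signs: 2 positive, 1 zero.

(2, 0, 1)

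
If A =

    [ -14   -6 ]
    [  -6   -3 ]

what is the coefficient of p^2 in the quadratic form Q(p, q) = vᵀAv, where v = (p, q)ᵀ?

-14

The coefficient of p^2 is the diagonal entry A[1,1] = -14.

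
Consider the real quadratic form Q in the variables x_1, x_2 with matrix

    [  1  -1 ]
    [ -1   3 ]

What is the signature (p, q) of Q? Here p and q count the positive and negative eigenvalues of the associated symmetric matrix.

(2, 0)

An LDLᵀ factorisation of A has diagonal entries 1, 2.
That gives 2 positive pivots.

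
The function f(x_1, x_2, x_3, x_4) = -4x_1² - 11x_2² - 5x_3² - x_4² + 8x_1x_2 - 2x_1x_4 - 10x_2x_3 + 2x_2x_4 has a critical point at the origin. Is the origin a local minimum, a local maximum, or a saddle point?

The Hessian at the origin is H = [[-8, 8, 0, -2], [8, -22, -10, 2], [0, -10, -10, 0], [-2, 2, 0, -2]].
Congruent diagonalization of H (simultaneous row and column reduction) yields pivots -8, -14, -20/7, -3/2.
That gives 4 negative pivots.
H is negative definite, so the origin is a strict local maximum.

local maximum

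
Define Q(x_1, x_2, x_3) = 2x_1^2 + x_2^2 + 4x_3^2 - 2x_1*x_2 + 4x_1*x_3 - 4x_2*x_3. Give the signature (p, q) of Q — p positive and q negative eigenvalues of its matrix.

Write A = [[2, -1, 2], [-1, 1, -2], [2, -2, 4]].
Congruent diagonalization of A (simultaneous row and column reduction) yields pivots 2, 1/2, 0.
That gives 2 positive, 1 zero pivots.

(2, 0)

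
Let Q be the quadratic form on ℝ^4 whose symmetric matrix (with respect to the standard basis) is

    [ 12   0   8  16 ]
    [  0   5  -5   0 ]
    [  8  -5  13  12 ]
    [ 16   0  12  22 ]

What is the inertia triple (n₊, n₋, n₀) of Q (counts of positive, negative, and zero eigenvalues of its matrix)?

Symmetric row and column elimination reduces A to a congruent diagonal form with pivots 12, 5, 8/3, 0.
That gives 3 positive, 1 zero pivots.

(3, 0, 1)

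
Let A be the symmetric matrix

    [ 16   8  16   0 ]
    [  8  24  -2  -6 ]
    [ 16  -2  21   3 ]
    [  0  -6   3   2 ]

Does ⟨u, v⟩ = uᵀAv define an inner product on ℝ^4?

Symmetric row and column elimination reduces A to a congruent diagonal form with pivots 16, 20, 0, 1/5.
Counting signs: 3 positive, 1 zero.
Hence Q is positive semidefinite.
⟨·,·⟩ is an inner product exactly when A is positive definite.

no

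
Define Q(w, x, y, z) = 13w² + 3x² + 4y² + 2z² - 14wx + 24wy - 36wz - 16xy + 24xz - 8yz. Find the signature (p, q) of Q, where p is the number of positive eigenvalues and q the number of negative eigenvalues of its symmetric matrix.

The symmetric matrix is A = [[13, -7, 12, -18], [-7, 3, -8, 12], [12, -8, 4, -4], [-18, 12, -4, 2]].
Congruent diagonalization of A (simultaneous row and column reduction) yields pivots 13, -10/13, -4, 0.
Counting signs: 1 positive, 2 negative, 1 zero.

(1, 2)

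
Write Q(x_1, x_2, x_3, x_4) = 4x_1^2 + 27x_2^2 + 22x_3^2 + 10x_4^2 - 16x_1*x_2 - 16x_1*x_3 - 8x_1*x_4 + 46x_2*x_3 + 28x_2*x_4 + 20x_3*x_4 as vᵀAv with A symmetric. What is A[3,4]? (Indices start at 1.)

The coefficient of x_3·x_4 in Q is 20. For a symmetric A this equals A[3,4] + A[4,3] = 2·A[3,4].
So A[3,4] = 20/2 = 10.

10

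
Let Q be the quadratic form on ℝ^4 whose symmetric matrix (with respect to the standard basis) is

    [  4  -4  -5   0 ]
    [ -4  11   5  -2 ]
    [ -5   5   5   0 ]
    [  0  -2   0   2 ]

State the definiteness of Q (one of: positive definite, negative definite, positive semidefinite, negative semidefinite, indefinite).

Applying the same elementary operations to the rows and columns of A produces a congruent diagonal matrix with entries 4, 7, -5/4, 10/7.
Counting signs: 3 positive, 1 negative.
Hence Q is indefinite.

indefinite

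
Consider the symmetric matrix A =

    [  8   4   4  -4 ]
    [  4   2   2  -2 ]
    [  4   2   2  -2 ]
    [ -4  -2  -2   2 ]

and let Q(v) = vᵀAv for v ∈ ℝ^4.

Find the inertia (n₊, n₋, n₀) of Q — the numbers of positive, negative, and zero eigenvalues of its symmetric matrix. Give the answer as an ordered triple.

Congruent diagonalization of A (simultaneous row and column reduction) yields pivots 8, 0, 0, 0.
Counting signs: 1 positive, 3 zero.

(1, 0, 3)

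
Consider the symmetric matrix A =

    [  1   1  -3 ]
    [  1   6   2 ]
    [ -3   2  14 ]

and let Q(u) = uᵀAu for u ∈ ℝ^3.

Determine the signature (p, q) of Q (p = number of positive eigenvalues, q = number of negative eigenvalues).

Row-reducing A symmetrically gives the diagonal entries 1, 5, 0.
Counting signs: 2 positive, 1 zero.

(2, 0)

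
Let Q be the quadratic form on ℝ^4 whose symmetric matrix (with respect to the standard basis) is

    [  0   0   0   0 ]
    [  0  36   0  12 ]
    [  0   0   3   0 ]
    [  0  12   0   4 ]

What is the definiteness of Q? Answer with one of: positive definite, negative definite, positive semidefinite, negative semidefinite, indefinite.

Applying the same elementary operations to the rows and columns of A produces a congruent diagonal matrix with entries 0, 36, 3, 0.
So there are 2 positive, 2 zero pivots.
Hence Q is positive semidefinite.

positive semidefinite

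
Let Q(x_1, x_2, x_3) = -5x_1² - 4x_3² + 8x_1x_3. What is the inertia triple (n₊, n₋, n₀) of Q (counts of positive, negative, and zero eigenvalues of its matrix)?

(0, 2, 1)

The associated matrix is A = [[-5, 0, 4], [0, 0, 0], [4, 0, -4]].
Applying the same elementary operations to the rows and columns of A produces a congruent diagonal matrix with entries -5, 0, -4/5.
Counting signs: 2 negative, 1 zero.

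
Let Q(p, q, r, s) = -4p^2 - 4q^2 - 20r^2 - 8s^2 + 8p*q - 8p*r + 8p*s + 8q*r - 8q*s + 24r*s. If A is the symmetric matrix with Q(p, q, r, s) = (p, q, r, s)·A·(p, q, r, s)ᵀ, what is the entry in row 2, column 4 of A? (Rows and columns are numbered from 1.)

-4

The coefficient of q·s in Q is -8. For a symmetric A this equals A[2,4] + A[4,2] = 2·A[2,4].
So A[2,4] = -8/2 = -4.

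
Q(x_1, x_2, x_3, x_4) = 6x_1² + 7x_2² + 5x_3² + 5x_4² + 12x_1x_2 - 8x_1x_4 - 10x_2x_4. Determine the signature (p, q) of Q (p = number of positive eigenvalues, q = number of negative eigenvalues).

Write A = [[6, 6, 0, -4], [6, 7, 0, -5], [0, 0, 5, 0], [-4, -5, 0, 5]].
Row-reducing A symmetrically gives the diagonal entries 6, 1, 5, 4/3.
So there are 4 positive pivots.

(4, 0)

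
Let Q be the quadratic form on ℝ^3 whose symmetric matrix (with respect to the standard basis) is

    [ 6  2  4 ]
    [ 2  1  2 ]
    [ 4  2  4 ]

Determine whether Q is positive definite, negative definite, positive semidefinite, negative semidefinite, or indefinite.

Congruent diagonalization of A (simultaneous row and column reduction) yields pivots 6, 1/3, 0.
That gives 2 positive, 1 zero pivots.
Hence Q is positive semidefinite.

positive semidefinite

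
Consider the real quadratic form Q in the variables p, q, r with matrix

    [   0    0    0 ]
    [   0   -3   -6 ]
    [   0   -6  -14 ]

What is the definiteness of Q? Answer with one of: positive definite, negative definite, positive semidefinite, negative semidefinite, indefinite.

negative semidefinite

Congruent diagonalization of A (simultaneous row and column reduction) yields pivots 0, -3, -2.
That gives 2 negative, 1 zero pivots.
Hence Q is negative semidefinite.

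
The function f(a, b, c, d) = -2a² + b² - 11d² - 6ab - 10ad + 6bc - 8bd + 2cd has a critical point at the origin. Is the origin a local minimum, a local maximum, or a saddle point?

saddle point

The Hessian at the origin is H = [[-4, -6, 0, -10], [-6, 2, 6, -8], [0, 6, 0, 2], [-10, -8, 2, -22]].
Row-reducing H symmetrically gives the diagonal entries -4, 11, -36/11, -4/9.
So there are 1 positive, 3 negative pivots.
H is indefinite, so the origin is a saddle point.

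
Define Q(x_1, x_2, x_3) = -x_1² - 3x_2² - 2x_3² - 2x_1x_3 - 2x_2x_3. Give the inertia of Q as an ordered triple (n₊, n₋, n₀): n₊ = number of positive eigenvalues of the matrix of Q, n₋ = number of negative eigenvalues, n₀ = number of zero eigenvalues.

(0, 3, 0)

The symmetric matrix is A = [[-1, 0, -1], [0, -3, -1], [-1, -1, -2]].
Symmetric row and column elimination reduces A to a congruent diagonal form with pivots -1, -3, -2/3.
So there are 3 negative pivots.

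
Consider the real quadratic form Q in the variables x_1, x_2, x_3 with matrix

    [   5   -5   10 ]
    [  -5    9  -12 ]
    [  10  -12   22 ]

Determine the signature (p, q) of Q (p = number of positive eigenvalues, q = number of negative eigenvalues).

(3, 0)

An LDLᵀ factorisation of A has diagonal entries 5, 4, 1.
Counting signs: 3 positive.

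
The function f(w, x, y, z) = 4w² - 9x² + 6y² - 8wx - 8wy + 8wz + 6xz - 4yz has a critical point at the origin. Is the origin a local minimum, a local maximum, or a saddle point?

The Hessian at the origin is H = [[8, -8, -8, 8], [-8, -18, 0, 6], [-8, 0, 12, -4], [8, 6, -4, 0]].
Applying the same elementary operations to the rows and columns of H produces a congruent diagonal matrix with entries 8, -26, 84/13, -10/21.
That gives 2 positive, 2 negative pivots.
H is indefinite, so the origin is a saddle point.

saddle point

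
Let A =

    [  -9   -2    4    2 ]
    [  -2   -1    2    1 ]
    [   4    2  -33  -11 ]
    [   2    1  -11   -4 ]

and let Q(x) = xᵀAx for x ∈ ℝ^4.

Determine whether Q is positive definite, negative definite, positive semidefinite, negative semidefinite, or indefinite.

Congruent diagonalization of A (simultaneous row and column reduction) yields pivots -9, -5/9, -29, -6/29.
That gives 4 negative pivots.
Hence Q is negative definite.

negative definite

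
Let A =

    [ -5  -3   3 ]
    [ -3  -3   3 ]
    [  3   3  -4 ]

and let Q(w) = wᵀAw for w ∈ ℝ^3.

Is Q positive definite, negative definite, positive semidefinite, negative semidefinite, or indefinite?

Leading principal minors: Δ_1 = -5, Δ_2 = 6, Δ_3 = -6.
The signs alternate starting with Δ_1 < 0, so by Sylvester's criterion Q is negative definite.

negative definite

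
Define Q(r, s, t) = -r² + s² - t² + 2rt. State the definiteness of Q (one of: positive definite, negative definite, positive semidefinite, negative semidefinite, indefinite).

Write A = [[-1, 0, 1], [0, 1, 0], [1, 0, -1]].
Symmetric row and column elimination reduces A to a congruent diagonal form with pivots -1, 1, 0.
So there are 1 positive, 1 negative, 1 zero pivots.
Hence Q is indefinite.

indefinite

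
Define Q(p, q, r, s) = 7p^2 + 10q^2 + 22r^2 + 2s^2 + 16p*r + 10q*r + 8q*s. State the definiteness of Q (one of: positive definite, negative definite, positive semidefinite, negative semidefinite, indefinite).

The symmetric matrix of Q is A = [[7, 0, 8, 0], [0, 10, 5, 4], [8, 5, 22, 0], [0, 4, 0, 2]].
Leading principal minors: Δ_1 = 7, Δ_2 = 70, Δ_3 = 725, Δ_4 = 10.
All leading principal minors are positive, so by Sylvester's criterion Q is positive definite.

positive definite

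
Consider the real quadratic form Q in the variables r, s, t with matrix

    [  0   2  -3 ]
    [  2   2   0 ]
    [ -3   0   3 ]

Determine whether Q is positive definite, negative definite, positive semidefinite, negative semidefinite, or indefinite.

A is congruent to a diagonal matrix with 2 positive, 1 negative and 0 zero entries, so Q is indefinite.

indefinite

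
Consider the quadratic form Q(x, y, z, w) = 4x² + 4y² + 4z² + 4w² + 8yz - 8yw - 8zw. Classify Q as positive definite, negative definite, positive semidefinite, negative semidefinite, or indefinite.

The symmetric matrix is A = [[4, 0, 0, 0], [0, 4, 4, -4], [0, 4, 4, -4], [0, -4, -4, 4]].
Symmetric row and column elimination reduces A to a congruent diagonal form with pivots 4, 4, 0, 0.
So there are 2 positive, 2 zero pivots.
Hence Q is positive semidefinite.

positive semidefinite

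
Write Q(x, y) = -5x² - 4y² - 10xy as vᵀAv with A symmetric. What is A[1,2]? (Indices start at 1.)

The coefficient of x·y in Q is -10. For a symmetric A this equals A[1,2] + A[2,1] = 2·A[1,2].
So A[1,2] = -10/2 = -5.

-5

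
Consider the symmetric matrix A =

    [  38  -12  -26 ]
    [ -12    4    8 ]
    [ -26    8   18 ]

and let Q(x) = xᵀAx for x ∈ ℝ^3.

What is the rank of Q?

Applying the same elementary operations to the rows and columns of A produces a congruent diagonal matrix with entries 38, 4/19, 0.
That gives 2 positive, 1 zero pivots.
The rank is the number of nonzero pivots: 2.

2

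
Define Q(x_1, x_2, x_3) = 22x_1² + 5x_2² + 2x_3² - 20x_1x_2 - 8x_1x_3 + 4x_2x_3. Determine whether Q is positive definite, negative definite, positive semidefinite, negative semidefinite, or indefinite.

positive definite

Write A = [[22, -10, -4], [-10, 5, 2], [-4, 2, 2]].
Applying the same elementary operations to the rows and columns of A produces a congruent diagonal matrix with entries 22, 5/11, 6/5.
That gives 3 positive pivots.
Hence Q is positive definite.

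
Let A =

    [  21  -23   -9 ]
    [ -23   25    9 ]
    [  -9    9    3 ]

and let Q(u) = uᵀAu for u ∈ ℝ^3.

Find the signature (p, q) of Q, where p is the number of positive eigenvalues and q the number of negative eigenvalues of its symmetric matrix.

Symmetric row and column elimination reduces A to a congruent diagonal form with pivots 21, -4/21, 3.
Counting signs: 2 positive, 1 negative.

(2, 1)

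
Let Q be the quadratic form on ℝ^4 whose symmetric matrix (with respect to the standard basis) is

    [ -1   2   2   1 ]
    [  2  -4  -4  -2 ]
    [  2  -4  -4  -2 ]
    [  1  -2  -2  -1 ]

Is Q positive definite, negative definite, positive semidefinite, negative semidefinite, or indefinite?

negative semidefinite

Congruent diagonalization of A (simultaneous row and column reduction) yields pivots -1, 0, 0, 0.
So there are 1 negative, 3 zero pivots.
Hence Q is negative semidefinite.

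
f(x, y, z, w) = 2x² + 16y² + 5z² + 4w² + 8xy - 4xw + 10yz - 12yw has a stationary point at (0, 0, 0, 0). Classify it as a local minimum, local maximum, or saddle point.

local minimum

The Hessian at the origin is H = [[4, 8, 0, -4], [8, 32, 10, -12], [0, 10, 10, 0], [-4, -12, 0, 8]].
Congruent diagonalization of H (simultaneous row and column reduction) yields pivots 4, 16, 15/4, 4/3.
Counting signs: 4 positive.
H is positive definite, so the origin is a strict local minimum.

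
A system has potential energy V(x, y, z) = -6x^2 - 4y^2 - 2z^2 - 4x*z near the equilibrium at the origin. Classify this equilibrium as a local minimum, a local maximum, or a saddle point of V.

The Hessian at the origin is H = [[-12, 0, -4], [0, -8, 0], [-4, 0, -4]].
Symmetric row and column elimination reduces H to a congruent diagonal form with pivots -12, -8, -8/3.
Counting signs: 3 negative.
H is negative definite, so the origin is a strict local maximum.

local maximum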